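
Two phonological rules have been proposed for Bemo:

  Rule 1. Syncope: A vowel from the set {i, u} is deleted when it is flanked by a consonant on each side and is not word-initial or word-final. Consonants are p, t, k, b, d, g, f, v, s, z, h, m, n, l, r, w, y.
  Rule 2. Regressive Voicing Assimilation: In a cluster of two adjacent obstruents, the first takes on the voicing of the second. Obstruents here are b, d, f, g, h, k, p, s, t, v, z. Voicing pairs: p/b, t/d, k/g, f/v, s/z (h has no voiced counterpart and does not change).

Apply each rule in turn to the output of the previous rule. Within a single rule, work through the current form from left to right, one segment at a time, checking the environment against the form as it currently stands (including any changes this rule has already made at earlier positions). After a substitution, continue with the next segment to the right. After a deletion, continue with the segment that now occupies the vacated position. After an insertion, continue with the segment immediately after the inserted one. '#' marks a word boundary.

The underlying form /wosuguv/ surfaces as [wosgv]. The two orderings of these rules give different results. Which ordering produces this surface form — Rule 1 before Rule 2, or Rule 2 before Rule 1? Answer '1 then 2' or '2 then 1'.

2 then 1

Order 1 then 2:
  1 Syncope: [wosuguv] → [wosgv]
  2 Regressive Voicing Assimilation: [wosgv] → [wozgv]
  result: [wozgv]
Order 2 then 1:
  2 Regressive Voicing Assimilation: no change — [wosuguv]
  1 Syncope: [wosuguv] → [wosgv]
  result: [wosgv]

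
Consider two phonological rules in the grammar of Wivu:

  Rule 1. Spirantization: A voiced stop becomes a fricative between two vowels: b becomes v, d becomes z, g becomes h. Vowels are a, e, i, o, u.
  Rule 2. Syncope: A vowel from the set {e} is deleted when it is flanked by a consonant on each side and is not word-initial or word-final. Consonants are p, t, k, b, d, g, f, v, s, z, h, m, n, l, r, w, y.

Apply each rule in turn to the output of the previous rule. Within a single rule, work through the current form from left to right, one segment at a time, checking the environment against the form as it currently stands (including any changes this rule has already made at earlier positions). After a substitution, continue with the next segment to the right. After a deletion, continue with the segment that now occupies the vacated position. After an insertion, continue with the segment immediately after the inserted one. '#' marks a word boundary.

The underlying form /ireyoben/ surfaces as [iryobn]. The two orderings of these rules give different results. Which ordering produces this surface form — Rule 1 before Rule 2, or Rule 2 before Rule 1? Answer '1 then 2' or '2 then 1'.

2 then 1

Order 1 then 2:
  1 Spirantization: [ireyoben] → [ireyoven]
  2 Syncope: [ireyoven] → [iryovn]
  result: [iryovn]
Order 2 then 1:
  2 Syncope: [ireyoben] → [iryobn]
  1 Spirantization: no change — [iryobn]
  result: [iryobn]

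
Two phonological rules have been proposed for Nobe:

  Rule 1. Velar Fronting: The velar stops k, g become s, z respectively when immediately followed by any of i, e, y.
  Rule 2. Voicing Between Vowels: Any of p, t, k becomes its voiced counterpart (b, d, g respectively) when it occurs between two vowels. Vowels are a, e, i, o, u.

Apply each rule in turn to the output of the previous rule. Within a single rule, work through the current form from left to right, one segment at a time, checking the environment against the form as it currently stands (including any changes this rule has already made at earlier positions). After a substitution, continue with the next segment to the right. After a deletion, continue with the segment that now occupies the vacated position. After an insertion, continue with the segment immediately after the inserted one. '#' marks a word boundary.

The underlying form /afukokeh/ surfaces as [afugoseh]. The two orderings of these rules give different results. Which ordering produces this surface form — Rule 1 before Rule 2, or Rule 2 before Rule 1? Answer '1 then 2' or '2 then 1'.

Order 1 then 2:
  1 Velar Fronting: [afukokeh] → [afukoseh]
  2 Voicing Between Vowels: [afukoseh] → [afugoseh]
  result: [afugoseh]
Order 2 then 1:
  2 Voicing Between Vowels: [afukokeh] → [afugogeh]
  1 Velar Fronting: [afugogeh] → [afugozeh]
  result: [afugozeh]

1 then 2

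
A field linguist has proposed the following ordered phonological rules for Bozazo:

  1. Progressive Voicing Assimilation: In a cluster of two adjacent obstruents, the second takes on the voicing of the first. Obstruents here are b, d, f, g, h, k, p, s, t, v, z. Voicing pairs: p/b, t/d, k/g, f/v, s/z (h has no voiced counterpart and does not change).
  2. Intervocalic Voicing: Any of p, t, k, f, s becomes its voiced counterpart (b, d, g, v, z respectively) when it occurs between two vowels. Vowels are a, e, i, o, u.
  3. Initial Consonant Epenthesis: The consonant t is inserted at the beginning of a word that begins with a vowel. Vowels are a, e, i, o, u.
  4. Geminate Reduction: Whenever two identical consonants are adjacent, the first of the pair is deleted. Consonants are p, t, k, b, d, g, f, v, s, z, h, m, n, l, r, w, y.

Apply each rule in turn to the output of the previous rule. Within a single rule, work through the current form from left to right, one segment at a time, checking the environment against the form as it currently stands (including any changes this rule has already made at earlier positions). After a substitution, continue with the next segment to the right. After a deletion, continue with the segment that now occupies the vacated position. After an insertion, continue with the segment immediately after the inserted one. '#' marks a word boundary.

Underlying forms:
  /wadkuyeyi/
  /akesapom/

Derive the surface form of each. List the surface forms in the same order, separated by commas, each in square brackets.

/wadkuyeyi/:
  1 Progressive Voicing Assimilation: [wadkuyeyi] → [wadguyeyi]
  2 Intervocalic Voicing: no change — [wadguyeyi]
  3 Initial Consonant Epenthesis: no change — [wadguyeyi]
  4 Geminate Reduction: no change — [wadguyeyi]
/akesapom/:
  1 Progressive Voicing Assimilation: no change — [akesapom]
  2 Intervocalic Voicing: [akesapom] → [agezabom]
  3 Initial Consonant Epenthesis: [agezabom] → [tagezabom]
  4 Geminate Reduction: no change — [tagezabom]

[wadguyeyi], [tagezabom]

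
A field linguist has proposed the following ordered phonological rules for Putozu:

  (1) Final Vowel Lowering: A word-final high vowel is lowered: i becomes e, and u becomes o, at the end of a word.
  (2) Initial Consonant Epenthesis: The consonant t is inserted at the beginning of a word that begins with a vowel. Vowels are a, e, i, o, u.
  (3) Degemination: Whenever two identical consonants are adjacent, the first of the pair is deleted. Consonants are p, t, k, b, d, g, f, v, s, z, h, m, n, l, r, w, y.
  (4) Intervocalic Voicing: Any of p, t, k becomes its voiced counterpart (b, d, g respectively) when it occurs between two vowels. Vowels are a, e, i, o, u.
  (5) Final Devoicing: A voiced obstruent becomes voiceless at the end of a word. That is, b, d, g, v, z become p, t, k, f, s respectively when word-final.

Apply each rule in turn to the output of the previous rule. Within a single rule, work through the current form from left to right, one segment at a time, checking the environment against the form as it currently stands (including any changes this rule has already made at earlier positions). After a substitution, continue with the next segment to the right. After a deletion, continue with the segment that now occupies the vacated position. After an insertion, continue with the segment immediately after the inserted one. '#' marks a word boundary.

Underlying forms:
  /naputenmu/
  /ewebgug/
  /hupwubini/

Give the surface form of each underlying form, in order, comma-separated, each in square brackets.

/naputenmu/:
  (1) Final Vowel Lowering: [naputenmu] → [naputenmo]
  (2) Initial Consonant Epenthesis: no change — [naputenmo]
  (3) Degemination: no change — [naputenmo]
  (4) Intervocalic Voicing: [naputenmo] → [nabudenmo]
  (5) Final Devoicing: no change — [nabudenmo]
/ewebgug/:
  (1) Final Vowel Lowering: no change — [ewebgug]
  (2) Initial Consonant Epenthesis: [ewebgug] → [tewebgug]
  (3) Degemination: no change — [tewebgug]
  (4) Intervocalic Voicing: no change — [tewebgug]
  (5) Final Devoicing: [tewebgug] → [tewebguk]
/hupwubini/:
  (1) Final Vowel Lowering: [hupwubini] → [hupwubine]
  (2) Initial Consonant Epenthesis: no change — [hupwubine]
  (3) Degemination: no change — [hupwubine]
  (4) Intervocalic Voicing: no change — [hupwubine]
  (5) Final Devoicing: no change — [hupwubine]

[nabudenmo], [tewebguk], [hupwubine]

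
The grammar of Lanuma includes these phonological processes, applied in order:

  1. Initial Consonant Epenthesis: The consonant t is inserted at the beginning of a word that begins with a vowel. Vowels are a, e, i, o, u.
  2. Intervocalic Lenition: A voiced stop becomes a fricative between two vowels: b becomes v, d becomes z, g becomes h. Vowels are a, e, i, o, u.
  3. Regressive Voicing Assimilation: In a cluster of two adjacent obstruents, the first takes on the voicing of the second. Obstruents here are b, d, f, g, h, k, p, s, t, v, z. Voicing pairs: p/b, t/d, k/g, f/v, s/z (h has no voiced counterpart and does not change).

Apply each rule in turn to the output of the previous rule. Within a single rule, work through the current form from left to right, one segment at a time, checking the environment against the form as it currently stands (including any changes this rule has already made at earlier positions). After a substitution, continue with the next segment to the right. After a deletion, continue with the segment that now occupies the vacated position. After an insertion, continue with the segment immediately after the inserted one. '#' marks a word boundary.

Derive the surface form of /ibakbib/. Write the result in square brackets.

1 Initial Consonant Epenthesis: [ibakbib] → [tibakbib]
2 Intervocalic Lenition: [tibakbib] → [tivakbib]
3 Regressive Voicing Assimilation: [tivakbib] → [tivagbib]

[tivagbib]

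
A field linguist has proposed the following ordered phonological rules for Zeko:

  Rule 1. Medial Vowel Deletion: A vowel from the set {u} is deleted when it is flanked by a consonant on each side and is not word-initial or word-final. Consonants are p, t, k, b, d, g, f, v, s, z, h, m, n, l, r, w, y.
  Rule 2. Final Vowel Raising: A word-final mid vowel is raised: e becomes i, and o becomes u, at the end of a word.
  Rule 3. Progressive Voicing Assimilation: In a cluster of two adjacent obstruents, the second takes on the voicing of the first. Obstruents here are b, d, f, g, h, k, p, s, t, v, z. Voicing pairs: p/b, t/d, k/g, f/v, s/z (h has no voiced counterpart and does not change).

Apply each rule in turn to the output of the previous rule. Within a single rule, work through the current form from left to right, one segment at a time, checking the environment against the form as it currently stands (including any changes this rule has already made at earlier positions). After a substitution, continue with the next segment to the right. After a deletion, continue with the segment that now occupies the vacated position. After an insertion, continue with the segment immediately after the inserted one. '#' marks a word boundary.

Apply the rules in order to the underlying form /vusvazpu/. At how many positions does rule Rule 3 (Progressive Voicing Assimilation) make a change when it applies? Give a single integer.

Rule 1 Medial Vowel Deletion: [vusvazpu] → [vsvazpu]
Rule 2 Final Vowel Raising: no change — [vsvazpu]
Rule 3 Progressive Voicing Assimilation: [vsvazpu] → [vzvazbu]
Rule Rule 3 changed 2 position(s).

2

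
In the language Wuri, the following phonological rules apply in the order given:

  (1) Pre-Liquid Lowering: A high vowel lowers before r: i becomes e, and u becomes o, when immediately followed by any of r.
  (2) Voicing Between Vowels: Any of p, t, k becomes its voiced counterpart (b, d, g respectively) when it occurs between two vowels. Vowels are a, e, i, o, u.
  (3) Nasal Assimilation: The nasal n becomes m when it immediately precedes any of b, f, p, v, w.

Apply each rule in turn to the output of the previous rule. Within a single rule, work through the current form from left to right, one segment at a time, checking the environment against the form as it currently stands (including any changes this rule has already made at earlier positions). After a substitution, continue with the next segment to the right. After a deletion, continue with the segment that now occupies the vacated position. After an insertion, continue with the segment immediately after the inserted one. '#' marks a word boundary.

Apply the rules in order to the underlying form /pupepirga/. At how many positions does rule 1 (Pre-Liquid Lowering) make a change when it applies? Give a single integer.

1

(1) Pre-Liquid Lowering: [pupepirga] → [pupeperga]
(2) Voicing Between Vowels: [pupeperga] → [pubeberga]
(3) Nasal Assimilation: no change — [pubeberga]
Rule 1 changed 1 position(s).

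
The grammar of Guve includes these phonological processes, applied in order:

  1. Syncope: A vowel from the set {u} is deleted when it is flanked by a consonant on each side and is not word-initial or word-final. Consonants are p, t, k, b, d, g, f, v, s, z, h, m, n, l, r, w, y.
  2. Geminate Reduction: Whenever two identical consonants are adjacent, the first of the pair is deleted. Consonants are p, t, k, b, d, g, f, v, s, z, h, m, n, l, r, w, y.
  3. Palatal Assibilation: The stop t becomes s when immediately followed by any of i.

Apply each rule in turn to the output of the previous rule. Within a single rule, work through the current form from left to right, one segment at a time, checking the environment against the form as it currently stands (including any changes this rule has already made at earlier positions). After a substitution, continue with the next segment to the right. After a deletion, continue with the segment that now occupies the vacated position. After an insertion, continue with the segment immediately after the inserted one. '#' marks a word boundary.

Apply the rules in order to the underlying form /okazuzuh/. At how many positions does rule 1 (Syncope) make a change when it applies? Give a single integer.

1 Syncope: [okazuzuh] → [okazzh]
2 Geminate Reduction: [okazzh] → [okazh]
3 Palatal Assibilation: no change — [okazh]
Rule 1 changed 2 position(s).

2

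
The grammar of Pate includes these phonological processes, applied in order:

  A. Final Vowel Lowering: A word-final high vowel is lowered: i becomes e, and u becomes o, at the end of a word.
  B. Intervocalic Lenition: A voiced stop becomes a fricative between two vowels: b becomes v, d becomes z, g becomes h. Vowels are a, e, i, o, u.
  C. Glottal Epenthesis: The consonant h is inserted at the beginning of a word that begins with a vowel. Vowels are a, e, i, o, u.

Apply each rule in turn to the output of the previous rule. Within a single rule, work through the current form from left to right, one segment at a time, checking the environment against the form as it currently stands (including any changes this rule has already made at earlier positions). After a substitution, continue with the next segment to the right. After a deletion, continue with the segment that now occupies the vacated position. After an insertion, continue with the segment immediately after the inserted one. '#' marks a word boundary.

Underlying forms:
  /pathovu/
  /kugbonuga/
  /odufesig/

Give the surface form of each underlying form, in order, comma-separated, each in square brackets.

[pathovo], [kugbonuha], [hozufesig]

/pathovu/:
  A Final Vowel Lowering: [pathovu] → [pathovo]
  B Intervocalic Lenition: no change — [pathovo]
  C Glottal Epenthesis: no change — [pathovo]
/kugbonuga/:
  A Final Vowel Lowering: no change — [kugbonuga]
  B Intervocalic Lenition: [kugbonuga] → [kugbonuha]
  C Glottal Epenthesis: no change — [kugbonuha]
/odufesig/:
  A Final Vowel Lowering: no change — [odufesig]
  B Intervocalic Lenition: [odufesig] → [ozufesig]
  C Glottal Epenthesis: [ozufesig] → [hozufesig]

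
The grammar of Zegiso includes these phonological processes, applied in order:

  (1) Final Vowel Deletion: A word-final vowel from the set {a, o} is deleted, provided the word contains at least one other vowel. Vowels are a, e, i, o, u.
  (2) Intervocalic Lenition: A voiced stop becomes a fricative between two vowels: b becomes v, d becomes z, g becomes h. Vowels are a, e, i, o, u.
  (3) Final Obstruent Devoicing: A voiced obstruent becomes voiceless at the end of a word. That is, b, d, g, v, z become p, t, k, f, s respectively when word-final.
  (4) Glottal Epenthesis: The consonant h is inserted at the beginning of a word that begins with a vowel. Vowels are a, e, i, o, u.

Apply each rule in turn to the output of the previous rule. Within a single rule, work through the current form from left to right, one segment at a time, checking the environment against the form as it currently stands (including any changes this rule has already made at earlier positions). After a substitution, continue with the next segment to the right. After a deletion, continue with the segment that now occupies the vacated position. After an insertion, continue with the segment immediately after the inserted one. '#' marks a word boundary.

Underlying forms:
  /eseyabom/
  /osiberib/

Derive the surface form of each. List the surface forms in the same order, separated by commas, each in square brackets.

[heseyavom], [hosiverip]

/eseyabom/:
  (1) Final Vowel Deletion: no change — [eseyabom]
  (2) Intervocalic Lenition: [eseyabom] → [eseyavom]
  (3) Final Obstruent Devoicing: no change — [eseyavom]
  (4) Glottal Epenthesis: [eseyavom] → [heseyavom]
/osiberib/:
  (1) Final Vowel Deletion: no change — [osiberib]
  (2) Intervocalic Lenition: [osiberib] → [osiverib]
  (3) Final Obstruent Devoicing: [osiverib] → [osiverip]
  (4) Glottal Epenthesis: [osiverip] → [hosiverip]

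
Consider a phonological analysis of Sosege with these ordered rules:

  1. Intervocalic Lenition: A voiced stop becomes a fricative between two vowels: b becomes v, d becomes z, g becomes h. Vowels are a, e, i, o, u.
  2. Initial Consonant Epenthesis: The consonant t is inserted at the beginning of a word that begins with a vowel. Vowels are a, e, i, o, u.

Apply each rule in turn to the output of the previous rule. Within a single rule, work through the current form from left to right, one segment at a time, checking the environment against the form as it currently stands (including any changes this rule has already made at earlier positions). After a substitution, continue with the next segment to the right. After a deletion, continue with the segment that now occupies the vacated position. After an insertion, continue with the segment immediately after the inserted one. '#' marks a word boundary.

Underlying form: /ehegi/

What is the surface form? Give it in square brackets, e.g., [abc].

[tehehi]

1 Intervocalic Lenition: [ehegi] → [ehehi]
2 Initial Consonant Epenthesis: [ehehi] → [tehehi]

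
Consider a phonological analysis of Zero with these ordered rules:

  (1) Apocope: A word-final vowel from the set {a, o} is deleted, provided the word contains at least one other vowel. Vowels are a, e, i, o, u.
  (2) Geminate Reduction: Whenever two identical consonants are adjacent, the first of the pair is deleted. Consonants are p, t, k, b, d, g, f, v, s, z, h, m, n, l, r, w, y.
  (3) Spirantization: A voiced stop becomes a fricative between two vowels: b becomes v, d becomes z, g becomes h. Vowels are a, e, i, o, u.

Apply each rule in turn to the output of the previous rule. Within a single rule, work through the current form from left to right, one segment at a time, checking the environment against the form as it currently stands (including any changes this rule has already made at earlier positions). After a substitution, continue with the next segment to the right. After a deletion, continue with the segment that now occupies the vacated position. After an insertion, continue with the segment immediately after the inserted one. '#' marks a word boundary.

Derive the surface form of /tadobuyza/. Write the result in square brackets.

[tazovuyz]

(1) Apocope: [tadobuyza] → [tadobuyz]
(2) Geminate Reduction: no change — [tadobuyz]
(3) Spirantization: [tadobuyz] → [tazovuyz]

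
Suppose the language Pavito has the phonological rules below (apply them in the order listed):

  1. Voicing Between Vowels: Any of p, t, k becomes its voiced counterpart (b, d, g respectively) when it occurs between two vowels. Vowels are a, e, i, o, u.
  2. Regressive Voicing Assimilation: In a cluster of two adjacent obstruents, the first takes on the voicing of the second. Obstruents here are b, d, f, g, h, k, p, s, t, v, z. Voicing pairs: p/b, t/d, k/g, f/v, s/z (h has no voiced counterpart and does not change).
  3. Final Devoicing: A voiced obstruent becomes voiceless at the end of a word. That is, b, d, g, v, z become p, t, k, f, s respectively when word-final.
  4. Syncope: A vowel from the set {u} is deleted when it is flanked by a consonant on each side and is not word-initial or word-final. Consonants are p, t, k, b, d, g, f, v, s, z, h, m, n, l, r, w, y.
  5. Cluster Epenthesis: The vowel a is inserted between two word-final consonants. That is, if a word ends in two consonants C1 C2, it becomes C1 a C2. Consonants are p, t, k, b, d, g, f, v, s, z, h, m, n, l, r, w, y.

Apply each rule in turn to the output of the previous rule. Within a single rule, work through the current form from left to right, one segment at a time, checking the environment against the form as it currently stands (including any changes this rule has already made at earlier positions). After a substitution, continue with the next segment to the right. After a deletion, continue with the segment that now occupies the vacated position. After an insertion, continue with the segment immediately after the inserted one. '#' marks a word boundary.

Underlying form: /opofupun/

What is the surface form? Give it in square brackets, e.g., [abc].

1 Voicing Between Vowels: [opofupun] → [obofubun]
2 Regressive Voicing Assimilation: no change — [obofubun]
3 Final Devoicing: no change — [obofubun]
4 Syncope: [obofubun] → [obofbn]
5 Cluster Epenthesis: [obofbn] → [obofban]

[obofban]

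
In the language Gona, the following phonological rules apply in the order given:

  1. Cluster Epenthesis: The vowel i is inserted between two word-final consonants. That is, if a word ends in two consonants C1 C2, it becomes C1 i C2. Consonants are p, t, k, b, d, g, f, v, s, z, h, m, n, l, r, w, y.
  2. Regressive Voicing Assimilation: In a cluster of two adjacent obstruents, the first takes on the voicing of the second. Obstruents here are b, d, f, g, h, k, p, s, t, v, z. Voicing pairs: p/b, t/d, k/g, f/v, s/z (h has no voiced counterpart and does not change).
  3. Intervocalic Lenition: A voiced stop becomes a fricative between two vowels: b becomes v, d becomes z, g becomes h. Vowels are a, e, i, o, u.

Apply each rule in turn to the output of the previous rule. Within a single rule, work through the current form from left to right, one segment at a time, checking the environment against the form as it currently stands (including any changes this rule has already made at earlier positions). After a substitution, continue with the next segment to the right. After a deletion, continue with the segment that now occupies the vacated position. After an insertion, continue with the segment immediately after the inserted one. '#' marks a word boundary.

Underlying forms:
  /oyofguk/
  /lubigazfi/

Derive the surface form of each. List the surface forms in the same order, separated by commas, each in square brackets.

[oyovguk], [luvihasfi]

/oyofguk/:
  1 Cluster Epenthesis: no change — [oyofguk]
  2 Regressive Voicing Assimilation: [oyofguk] → [oyovguk]
  3 Intervocalic Lenition: no change — [oyovguk]
/lubigazfi/:
  1 Cluster Epenthesis: no change — [lubigazfi]
  2 Regressive Voicing Assimilation: [lubigazfi] → [lubigasfi]
  3 Intervocalic Lenition: [lubigasfi] → [luvihasfi]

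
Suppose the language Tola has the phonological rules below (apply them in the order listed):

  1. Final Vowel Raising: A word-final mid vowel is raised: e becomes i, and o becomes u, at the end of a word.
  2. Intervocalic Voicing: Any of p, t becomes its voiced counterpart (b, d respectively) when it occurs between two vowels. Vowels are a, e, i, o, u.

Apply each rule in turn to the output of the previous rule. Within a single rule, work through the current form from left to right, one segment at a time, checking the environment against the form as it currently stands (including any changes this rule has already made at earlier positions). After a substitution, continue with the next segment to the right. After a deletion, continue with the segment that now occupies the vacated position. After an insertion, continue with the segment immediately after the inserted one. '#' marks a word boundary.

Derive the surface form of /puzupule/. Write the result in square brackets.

[puzubuli]

1 Final Vowel Raising: [puzupule] → [puzupuli]
2 Intervocalic Voicing: [puzupuli] → [puzubuli]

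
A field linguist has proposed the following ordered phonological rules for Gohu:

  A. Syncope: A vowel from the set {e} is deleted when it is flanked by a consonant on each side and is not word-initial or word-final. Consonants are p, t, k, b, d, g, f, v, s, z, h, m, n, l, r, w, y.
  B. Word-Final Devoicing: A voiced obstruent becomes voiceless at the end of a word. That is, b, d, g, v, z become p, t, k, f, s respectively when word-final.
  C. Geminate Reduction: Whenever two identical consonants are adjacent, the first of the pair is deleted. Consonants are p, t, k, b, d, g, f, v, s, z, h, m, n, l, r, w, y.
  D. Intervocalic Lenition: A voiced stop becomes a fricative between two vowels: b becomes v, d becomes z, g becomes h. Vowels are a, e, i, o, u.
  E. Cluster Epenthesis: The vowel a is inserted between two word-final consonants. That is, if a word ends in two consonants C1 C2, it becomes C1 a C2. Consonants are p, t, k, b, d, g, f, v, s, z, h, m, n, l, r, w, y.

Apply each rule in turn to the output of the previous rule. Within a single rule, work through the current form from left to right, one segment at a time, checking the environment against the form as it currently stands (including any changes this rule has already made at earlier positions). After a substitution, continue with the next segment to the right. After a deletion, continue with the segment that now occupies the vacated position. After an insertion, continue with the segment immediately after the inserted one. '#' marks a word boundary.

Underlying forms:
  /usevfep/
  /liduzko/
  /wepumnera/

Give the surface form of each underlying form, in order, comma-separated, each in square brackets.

/usevfep/:
  A Syncope: [usevfep] → [usvfp]
  B Word-Final Devoicing: no change — [usvfp]
  C Geminate Reduction: no change — [usvfp]
  D Intervocalic Lenition: no change — [usvfp]
  E Cluster Epenthesis: [usvfp] → [usvfap]
/liduzko/:
  A Syncope: no change — [liduzko]
  B Word-Final Devoicing: no change — [liduzko]
  C Geminate Reduction: no change — [liduzko]
  D Intervocalic Lenition: [liduzko] → [lizuzko]
  E Cluster Epenthesis: no change — [lizuzko]
/wepumnera/:
  A Syncope: [wepumnera] → [wpumnra]
  B Word-Final Devoicing: no change — [wpumnra]
  C Geminate Reduction: no change — [wpumnra]
  D Intervocalic Lenition: no change — [wpumnra]
  E Cluster Epenthesis: no change — [wpumnra]

[usvfap], [lizuzko], [wpumnra]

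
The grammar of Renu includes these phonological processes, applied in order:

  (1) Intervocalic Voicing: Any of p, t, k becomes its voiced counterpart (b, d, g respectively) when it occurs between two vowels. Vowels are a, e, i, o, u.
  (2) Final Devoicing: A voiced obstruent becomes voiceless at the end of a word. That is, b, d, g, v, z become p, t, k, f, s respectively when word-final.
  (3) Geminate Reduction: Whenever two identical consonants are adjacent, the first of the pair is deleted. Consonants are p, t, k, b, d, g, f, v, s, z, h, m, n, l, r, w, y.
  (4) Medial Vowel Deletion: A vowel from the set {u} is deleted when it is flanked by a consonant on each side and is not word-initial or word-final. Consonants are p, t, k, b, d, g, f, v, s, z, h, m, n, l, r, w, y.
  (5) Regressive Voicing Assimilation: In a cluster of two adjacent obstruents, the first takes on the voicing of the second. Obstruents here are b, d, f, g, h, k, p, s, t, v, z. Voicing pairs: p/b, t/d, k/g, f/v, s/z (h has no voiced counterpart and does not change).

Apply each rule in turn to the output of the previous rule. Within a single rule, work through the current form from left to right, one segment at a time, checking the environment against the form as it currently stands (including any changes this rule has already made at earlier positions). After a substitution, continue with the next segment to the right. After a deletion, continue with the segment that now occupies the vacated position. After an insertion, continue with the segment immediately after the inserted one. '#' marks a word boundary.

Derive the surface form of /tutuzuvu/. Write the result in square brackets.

(1) Intervocalic Voicing: [tutuzuvu] → [tuduzuvu]
(2) Final Devoicing: no change — [tuduzuvu]
(3) Geminate Reduction: no change — [tuduzuvu]
(4) Medial Vowel Deletion: [tuduzuvu] → [tdzvu]
(5) Regressive Voicing Assimilation: [tdzvu] → [ddzvu]

[ddzvu]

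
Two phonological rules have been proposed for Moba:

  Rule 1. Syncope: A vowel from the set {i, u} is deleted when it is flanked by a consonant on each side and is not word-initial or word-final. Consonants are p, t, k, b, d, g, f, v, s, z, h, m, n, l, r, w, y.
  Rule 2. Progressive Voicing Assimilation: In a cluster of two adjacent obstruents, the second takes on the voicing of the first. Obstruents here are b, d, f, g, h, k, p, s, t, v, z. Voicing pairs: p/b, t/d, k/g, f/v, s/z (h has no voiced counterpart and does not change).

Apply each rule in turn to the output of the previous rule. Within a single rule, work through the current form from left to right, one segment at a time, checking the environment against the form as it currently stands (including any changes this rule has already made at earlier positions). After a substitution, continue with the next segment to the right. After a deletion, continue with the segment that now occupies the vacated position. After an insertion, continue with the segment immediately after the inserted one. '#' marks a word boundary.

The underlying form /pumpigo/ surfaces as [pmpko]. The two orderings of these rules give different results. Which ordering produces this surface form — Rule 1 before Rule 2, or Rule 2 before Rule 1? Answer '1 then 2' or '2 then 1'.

1 then 2

Order 1 then 2:
  1 Syncope: [pumpigo] → [pmpgo]
  2 Progressive Voicing Assimilation: [pmpgo] → [pmpko]
  result: [pmpko]
Order 2 then 1:
  2 Progressive Voicing Assimilation: no change — [pumpigo]
  1 Syncope: [pumpigo] → [pmpgo]
  result: [pmpgo]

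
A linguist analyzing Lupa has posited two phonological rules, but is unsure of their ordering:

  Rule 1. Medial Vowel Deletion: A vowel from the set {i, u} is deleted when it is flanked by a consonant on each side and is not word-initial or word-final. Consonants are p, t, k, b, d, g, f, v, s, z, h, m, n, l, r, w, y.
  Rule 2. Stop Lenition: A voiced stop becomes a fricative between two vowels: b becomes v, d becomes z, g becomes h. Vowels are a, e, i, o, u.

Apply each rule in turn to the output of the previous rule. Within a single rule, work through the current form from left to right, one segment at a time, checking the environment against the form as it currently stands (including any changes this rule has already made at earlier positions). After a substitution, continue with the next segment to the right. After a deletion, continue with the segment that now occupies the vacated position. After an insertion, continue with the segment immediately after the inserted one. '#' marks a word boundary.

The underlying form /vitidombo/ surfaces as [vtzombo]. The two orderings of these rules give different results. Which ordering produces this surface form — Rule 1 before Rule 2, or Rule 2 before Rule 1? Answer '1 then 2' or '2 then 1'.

Order 1 then 2:
  1 Medial Vowel Deletion: [vitidombo] → [vtdombo]
  2 Stop Lenition: no change — [vtdombo]
  result: [vtdombo]
Order 2 then 1:
  2 Stop Lenition: [vitidombo] → [vitizombo]
  1 Medial Vowel Deletion: [vitizombo] → [vtzombo]
  result: [vtzombo]

2 then 1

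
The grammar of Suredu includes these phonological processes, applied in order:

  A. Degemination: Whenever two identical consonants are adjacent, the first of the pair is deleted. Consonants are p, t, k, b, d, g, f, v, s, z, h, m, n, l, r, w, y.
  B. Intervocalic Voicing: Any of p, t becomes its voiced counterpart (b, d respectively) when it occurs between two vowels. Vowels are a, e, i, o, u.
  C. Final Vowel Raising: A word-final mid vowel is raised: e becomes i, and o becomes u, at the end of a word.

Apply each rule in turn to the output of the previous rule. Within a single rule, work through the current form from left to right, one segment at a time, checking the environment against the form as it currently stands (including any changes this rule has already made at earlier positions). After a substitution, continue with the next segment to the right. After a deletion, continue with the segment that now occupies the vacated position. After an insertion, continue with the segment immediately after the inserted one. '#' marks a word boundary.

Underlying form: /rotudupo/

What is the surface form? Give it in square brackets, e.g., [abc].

[rodudubu]

A Degemination: no change — [rotudupo]
B Intervocalic Voicing: [rotudupo] → [rodudubo]
C Final Vowel Raising: [rodudubo] → [rodudubu]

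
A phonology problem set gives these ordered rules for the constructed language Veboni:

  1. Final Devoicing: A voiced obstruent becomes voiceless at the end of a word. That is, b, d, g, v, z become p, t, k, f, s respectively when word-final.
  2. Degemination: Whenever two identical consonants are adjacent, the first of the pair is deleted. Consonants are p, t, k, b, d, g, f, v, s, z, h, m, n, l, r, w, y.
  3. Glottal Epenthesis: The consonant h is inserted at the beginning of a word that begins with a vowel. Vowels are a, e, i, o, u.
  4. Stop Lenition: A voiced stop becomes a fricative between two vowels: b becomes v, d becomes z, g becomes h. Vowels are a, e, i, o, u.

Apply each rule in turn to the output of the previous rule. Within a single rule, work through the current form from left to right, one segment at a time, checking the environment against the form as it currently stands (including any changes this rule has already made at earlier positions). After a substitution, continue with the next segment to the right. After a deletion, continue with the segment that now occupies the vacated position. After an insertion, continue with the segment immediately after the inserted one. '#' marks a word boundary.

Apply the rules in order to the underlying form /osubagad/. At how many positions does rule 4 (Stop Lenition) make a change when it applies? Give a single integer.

2

1 Final Devoicing: [osubagad] → [osubagat]
2 Degemination: no change — [osubagat]
3 Glottal Epenthesis: [osubagat] → [hosubagat]
4 Stop Lenition: [hosubagat] → [hosuvahat]
Rule 4 changed 2 position(s).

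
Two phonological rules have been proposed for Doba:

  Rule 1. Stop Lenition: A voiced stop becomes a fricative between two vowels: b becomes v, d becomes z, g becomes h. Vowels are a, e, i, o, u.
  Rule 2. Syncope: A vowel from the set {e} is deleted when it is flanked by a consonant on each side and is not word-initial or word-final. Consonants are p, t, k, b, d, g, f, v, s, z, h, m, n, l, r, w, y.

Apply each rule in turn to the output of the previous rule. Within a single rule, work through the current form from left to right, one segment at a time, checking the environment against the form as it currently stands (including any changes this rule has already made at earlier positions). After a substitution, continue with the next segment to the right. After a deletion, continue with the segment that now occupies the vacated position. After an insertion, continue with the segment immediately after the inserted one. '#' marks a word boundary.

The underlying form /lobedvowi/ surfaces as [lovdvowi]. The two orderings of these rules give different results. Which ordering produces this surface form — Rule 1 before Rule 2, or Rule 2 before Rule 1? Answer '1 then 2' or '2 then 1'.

1 then 2

Order 1 then 2:
  1 Stop Lenition: [lobedvowi] → [lovedvowi]
  2 Syncope: [lovedvowi] → [lovdvowi]
  result: [lovdvowi]
Order 2 then 1:
  2 Syncope: [lobedvowi] → [lobdvowi]
  1 Stop Lenition: no change — [lobdvowi]
  result: [lobdvowi]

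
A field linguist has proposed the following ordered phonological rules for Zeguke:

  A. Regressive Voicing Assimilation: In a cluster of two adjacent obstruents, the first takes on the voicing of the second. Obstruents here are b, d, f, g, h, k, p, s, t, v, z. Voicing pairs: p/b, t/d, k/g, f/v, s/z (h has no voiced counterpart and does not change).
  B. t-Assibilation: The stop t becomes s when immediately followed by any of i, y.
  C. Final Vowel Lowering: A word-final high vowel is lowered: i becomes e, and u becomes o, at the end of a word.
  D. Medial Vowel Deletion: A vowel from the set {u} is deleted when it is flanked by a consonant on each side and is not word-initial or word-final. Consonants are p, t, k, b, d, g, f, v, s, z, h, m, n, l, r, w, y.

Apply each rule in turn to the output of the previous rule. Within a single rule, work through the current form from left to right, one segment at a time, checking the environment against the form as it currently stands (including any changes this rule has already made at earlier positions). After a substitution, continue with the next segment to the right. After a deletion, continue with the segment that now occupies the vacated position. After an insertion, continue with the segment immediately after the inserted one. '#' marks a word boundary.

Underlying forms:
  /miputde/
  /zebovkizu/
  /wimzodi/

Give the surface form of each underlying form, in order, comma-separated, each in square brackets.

/miputde/:
  A Regressive Voicing Assimilation: [miputde] → [mipudde]
  B t-Assibilation: no change — [mipudde]
  C Final Vowel Lowering: no change — [mipudde]
  D Medial Vowel Deletion: [mipudde] → [mipdde]
/zebovkizu/:
  A Regressive Voicing Assimilation: [zebovkizu] → [zebofkizu]
  B t-Assibilation: no change — [zebofkizu]
  C Final Vowel Lowering: [zebofkizu] → [zebofkizo]
  D Medial Vowel Deletion: no change — [zebofkizo]
/wimzodi/:
  A Regressive Voicing Assimilation: no change — [wimzodi]
  B t-Assibilation: no change — [wimzodi]
  C Final Vowel Lowering: [wimzodi] → [wimzode]
  D Medial Vowel Deletion: no change — [wimzode]

[mipdde], [zebofkizo], [wimzode]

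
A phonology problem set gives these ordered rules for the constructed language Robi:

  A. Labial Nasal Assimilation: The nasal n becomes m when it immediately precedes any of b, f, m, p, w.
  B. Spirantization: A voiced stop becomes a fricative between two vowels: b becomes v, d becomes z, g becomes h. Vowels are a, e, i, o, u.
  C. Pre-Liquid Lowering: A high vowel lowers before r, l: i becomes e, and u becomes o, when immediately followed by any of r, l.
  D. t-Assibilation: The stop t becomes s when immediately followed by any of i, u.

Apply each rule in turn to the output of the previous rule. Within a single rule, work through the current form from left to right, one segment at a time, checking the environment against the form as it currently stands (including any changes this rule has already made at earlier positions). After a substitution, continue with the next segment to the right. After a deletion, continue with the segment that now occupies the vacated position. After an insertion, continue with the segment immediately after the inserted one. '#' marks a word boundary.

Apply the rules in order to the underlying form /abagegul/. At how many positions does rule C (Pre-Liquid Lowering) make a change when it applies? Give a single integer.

A Labial Nasal Assimilation: no change — [abagegul]
B Spirantization: [abagegul] → [avahehul]
C Pre-Liquid Lowering: [avahehul] → [avahehol]
D t-Assibilation: no change — [avahehol]
Rule C changed 1 position(s).

1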